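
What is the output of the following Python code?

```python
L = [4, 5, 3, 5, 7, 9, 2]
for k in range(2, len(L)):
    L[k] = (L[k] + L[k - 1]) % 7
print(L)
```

[4, 5, 1, 6, 6, 1, 3]

k=2: L[2] = (3+5)%7 = 1 → [4, 5, 1, 5, 7, 9, 2]
k=3: L[3] = (5+1)%7 = 6 → [4, 5, 1, 6, 7, 9, 2]
k=4: L[4] = (7+6)%7 = 6 → [4, 5, 1, 6, 6, 9, 2]
k=5: L[5] = (9+6)%7 = 1 → [4, 5, 1, 6, 6, 1, 2]
k=6: L[6] = (2+1)%7 = 3 → [4, 5, 1, 6, 6, 1, 3]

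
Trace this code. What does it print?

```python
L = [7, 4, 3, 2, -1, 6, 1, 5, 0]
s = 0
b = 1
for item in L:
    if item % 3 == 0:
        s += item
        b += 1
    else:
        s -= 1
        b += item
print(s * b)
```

66

item=7: not %3==0, s = 0-1 = -1; b=8
item=4: not %3==0, s = (-1)-1 = -2; b=12
item=3: %3==0, s = (-2)+3 = 1; b=13
item=2: not %3==0, s = 1-1 = 0; b=15
item=-1: not %3==0, s = 0-1 = -1; b=14
item=6: %3==0, s = (-1)+6 = 5; b=15
item=1: not %3==0, s = 5-1 = 4; b=16
item=5: not %3==0, s = 4-1 = 3; b=21
item=0: %3==0, s = 3+0 = 3; b=22
s*b = 3*22 = 66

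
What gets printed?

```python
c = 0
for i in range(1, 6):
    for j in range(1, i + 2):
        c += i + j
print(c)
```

125

i=1,j=1: c = 0+2 = 2
i=1,j=2: c = 2+3 = 5
i=2,j=1: c = 5+3 = 8
i=2,j=2: c = 8+4 = 12
i=2,j=3: c = 12+5 = 17
i=3,j=1: c = 17+4 = 21
i=3,j=2: c = 21+5 = 26
i=3,j=3: c = 26+6 = 32
i=3,j=4: c = 32+7 = 39
i=4,j=1: c = 39+5 = 44
i=4,j=2: c = 44+6 = 50
i=4,j=3: c = 50+7 = 57
i=4,j=4: c = 57+8 = 65
i=4,j=5: c = 65+9 = 74
i=5,j=1: c = 74+6 = 80
i=5,j=2: c = 80+7 = 87
i=5,j=3: c = 87+8 = 95
i=5,j=4: c = 95+9 = 104
i=5,j=5: c = 104+10 = 114
i=5,j=6: c = 114+11 = 125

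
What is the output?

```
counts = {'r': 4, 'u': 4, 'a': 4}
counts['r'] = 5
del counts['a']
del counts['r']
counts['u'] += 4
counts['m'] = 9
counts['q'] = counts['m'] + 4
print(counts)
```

{'u': 8, 'm': 9, 'q': 13}

counts['r'] = 5 → {'r': 5, 'u': 4, 'a': 4}
del 'a' → {'r': 5, 'u': 4}
del 'r' → {'u': 4}
counts['u'] = 4+4 = 8 → {'u': 8}
counts['m'] = 9 → {'u': 8, 'm': 9}
counts['q'] = counts['m']+4 = 13 → {'u': 8, 'm': 9, 'q': 13}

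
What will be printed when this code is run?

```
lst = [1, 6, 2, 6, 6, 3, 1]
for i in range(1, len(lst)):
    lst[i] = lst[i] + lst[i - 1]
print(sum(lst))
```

i=1: lst[1] = 6+1 = 7 → [1, 7, 2, 6, 6, 3, 1]
i=2: lst[2] = 2+7 = 9 → [1, 7, 9, 6, 6, 3, 1]
i=3: lst[3] = 6+9 = 15 → [1, 7, 9, 15, 6, 3, 1]
i=4: lst[4] = 6+15 = 21 → [1, 7, 9, 15, 21, 3, 1]
i=5: lst[5] = 3+21 = 24 → [1, 7, 9, 15, 21, 24, 1]
i=6: lst[6] = 1+24 = 25 → [1, 7, 9, 15, 21, 24, 25]
sum = 102

102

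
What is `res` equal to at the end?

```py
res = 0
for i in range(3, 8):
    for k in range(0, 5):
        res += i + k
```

i=3,k=0: res = 0+3 = 3
i=3,k=1: res = 3+4 = 7
i=3,k=2: res = 7+5 = 12
i=3,k=3: res = 12+6 = 18
i=3,k=4: res = 18+7 = 25
i=4,k=0: res = 25+4 = 29
i=4,k=1: res = 29+5 = 34
i=4,k=2: res = 34+6 = 40
i=4,k=3: res = 40+7 = 47
i=4,k=4: res = 47+8 = 55
i=5,k=0: res = 55+5 = 60
i=5,k=1: res = 60+6 = 66
i=5,k=2: res = 66+7 = 73
i=5,k=3: res = 73+8 = 81
i=5,k=4: res = 81+9 = 90
i=6,k=0: res = 90+6 = 96
i=6,k=1: res = 96+7 = 103
i=6,k=2: res = 103+8 = 111
i=6,k=3: res = 111+9 = 120
i=6,k=4: res = 120+10 = 130
i=7,k=0: res = 130+7 = 137
i=7,k=1: res = 137+8 = 145
i=7,k=2: res = 145+9 = 154
i=7,k=3: res = 154+10 = 164
i=7,k=4: res = 164+11 = 175

175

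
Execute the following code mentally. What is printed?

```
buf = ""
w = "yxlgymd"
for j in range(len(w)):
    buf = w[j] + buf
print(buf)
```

dmyglxy

j=0: prepend 'y' → 'y'
j=1: prepend 'x' → 'xy'
j=2: prepend 'l' → 'lxy'
j=3: prepend 'g' → 'glxy'
j=4: prepend 'y' → 'yglxy'
j=5: prepend 'm' → 'myglxy'
j=6: prepend 'd' → 'dmyglxy'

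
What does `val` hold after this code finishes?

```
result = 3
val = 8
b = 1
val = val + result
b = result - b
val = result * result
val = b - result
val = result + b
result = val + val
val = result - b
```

val = 8+3 = 11
b = 3-1 = 2
val = 3*3 = 9
val = 2-3 = -1
val = 3+2 = 5
result = 5+5 = 10
val = 10-2 = 8

8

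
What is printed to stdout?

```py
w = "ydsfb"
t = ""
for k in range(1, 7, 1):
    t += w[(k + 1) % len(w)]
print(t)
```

sfbyds

k=1: add w[2]='s' → 's'
k=2: add w[3]='f' → 'sf'
k=3: add w[4]='b' → 'sfb'
k=4: add w[0]='y' → 'sfby'
k=5: add w[1]='d' → 'sfbyd'
k=6: add w[2]='s' → 'sfbyds'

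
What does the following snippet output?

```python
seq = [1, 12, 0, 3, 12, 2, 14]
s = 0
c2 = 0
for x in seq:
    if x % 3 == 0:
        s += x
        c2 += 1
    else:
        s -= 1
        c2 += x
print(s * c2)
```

504

x=1: not %3==0, s = 0-1 = -1; c2=1
x=12: %3==0, s = (-1)+12 = 11; c2=2
x=0: %3==0, s = 11+0 = 11; c2=3
x=3: %3==0, s = 11+3 = 14; c2=4
x=12: %3==0, s = 14+12 = 26; c2=5
x=2: not %3==0, s = 26-1 = 25; c2=7
x=14: not %3==0, s = 25-1 = 24; c2=21
s*c2 = 24*21 = 504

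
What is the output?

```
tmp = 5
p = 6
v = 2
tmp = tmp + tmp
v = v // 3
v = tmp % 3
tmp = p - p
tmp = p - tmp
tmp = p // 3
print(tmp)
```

2

tmp = 5+5 = 10
v = 2//3 = 0
v = 10%3 = 1
tmp = 6-6 = 0
tmp = 6-0 = 6
tmp = 6//3 = 2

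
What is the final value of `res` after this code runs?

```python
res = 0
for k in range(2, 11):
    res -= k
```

-54

k=2: res = 0-2 = -2
k=3: res = (-2)-3 = -5
k=4: res = (-5)-4 = -9
k=5: res = (-9)-5 = -14
k=6: res = (-14)-6 = -20
k=7: res = (-20)-7 = -27
k=8: res = (-27)-8 = -35
k=9: res = (-35)-9 = -44
k=10: res = (-44)-10 = -54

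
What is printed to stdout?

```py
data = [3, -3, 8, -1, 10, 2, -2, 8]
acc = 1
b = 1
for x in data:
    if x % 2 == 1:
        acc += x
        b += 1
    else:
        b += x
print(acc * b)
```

0

x=3: odd, acc = 1+3 = 4; b=2
x=-3: odd, acc = 4+(-3) = 1; b=3
x=8: not odd; b=11
x=-1: odd, acc = 1+(-1) = 0; b=12
x=10: not odd; b=22
x=2: not odd; b=24
x=-2: not odd; b=22
x=8: not odd; b=30
acc*b = 0*30 = 0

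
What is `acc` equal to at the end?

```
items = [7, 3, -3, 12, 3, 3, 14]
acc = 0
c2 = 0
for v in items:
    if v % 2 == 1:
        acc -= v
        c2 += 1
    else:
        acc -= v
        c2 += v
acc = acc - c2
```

v=7: odd, acc = 0-7 = -7; c2=1
v=3: odd, acc = (-7)-3 = -10; c2=2
v=-3: odd, acc = (-10)-(-3) = -7; c2=3
v=12: not odd, acc = (-7)-12 = -19; c2=15
v=3: odd, acc = (-19)-3 = -22; c2=16
v=3: odd, acc = (-22)-3 = -25; c2=17
v=14: not odd, acc = (-25)-14 = -39; c2=31
acc-c2 = (-39)-31 = -70

-70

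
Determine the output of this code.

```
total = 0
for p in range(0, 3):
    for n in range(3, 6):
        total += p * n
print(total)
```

36

p=0,n=3: total = 0+0 = 0
p=0,n=4: total = 0+0 = 0
p=0,n=5: total = 0+0 = 0
p=1,n=3: total = 0+3 = 3
p=1,n=4: total = 3+4 = 7
p=1,n=5: total = 7+5 = 12
p=2,n=3: total = 12+6 = 18
p=2,n=4: total = 18+8 = 26
p=2,n=5: total = 26+10 = 36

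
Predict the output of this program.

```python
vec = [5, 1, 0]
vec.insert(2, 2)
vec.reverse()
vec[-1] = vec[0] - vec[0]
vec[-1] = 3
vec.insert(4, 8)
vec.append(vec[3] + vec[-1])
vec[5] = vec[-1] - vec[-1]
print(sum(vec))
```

insert 2 at 2 → [5, 1, 2, 0]
reverse → [0, 2, 1, 5]
vec[-1] = vec[0]-vec[0] = 0-0 = 0 → [0, 2, 1, 0]
vec[-1] = 3 → [0, 2, 1, 3]
insert 8 at 4 → [0, 2, 1, 3, 8]
append vec[3]+vec[-1] = 3+8 = 11 → [0, 2, 1, 3, 8, 11]
vec[5] = vec[-1]-vec[-1] = 11-11 = 0 → [0, 2, 1, 3, 8, 0]
sum = 14

14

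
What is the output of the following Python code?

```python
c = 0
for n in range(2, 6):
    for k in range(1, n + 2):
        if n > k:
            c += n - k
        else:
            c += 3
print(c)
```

n=2,k=1: 2>1, c = 0+1 = 1
n=2,k=2: not 2>2, c = 1+3 = 4
n=2,k=3: not 2>3, c = 4+3 = 7
n=3,k=1: 3>1, c = 7+2 = 9
n=3,k=2: 3>2, c = 9+1 = 10
n=3,k=3: not 3>3, c = 10+3 = 13
n=3,k=4: not 3>4, c = 13+3 = 16
n=4,k=1: 4>1, c = 16+3 = 19
n=4,k=2: 4>2, c = 19+2 = 21
n=4,k=3: 4>3, c = 21+1 = 22
n=4,k=4: not 4>4, c = 22+3 = 25
n=4,k=5: not 4>5, c = 25+3 = 28
n=5,k=1: 5>1, c = 28+4 = 32
n=5,k=2: 5>2, c = 32+3 = 35
n=5,k=3: 5>3, c = 35+2 = 37
n=5,k=4: 5>4, c = 37+1 = 38
n=5,k=5: not 5>5, c = 38+3 = 41
n=5,k=6: not 5>6, c = 41+3 = 44

44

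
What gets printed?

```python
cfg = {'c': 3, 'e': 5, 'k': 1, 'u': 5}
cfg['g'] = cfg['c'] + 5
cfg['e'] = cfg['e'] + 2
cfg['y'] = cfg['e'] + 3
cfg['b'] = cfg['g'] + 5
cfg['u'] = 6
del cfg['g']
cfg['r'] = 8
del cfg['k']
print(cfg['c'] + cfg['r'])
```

cfg['g'] = cfg['c']+5 = 8 → {'c': 3, 'e': 5, 'k': 1, 'u': 5, 'g': 8}
cfg['e'] = cfg['e']+2 = 7 → {'c': 3, 'e': 7, 'k': 1, 'u': 5, 'g': 8}
cfg['y'] = cfg['e']+3 = 10 → {'c': 3, 'e': 7, 'k': 1, 'u': 5, 'g': 8, 'y': 10}
cfg['b'] = cfg['g']+5 = 13 → {'c': 3, 'e': 7, 'k': 1, 'u': 5, 'g': 8, 'y': 10, 'b': 13}
cfg['u'] = 6 → {'c': 3, 'e': 7, 'k': 1, 'u': 6, 'g': 8, 'y': 10, 'b': 13}
del 'g' → {'c': 3, 'e': 7, 'k': 1, 'u': 6, 'y': 10, 'b': 13}
cfg['r'] = 8 → {'c': 3, 'e': 7, 'k': 1, 'u': 6, 'y': 10, 'b': 13, 'r': 8}
del 'k' → {'c': 3, 'e': 7, 'u': 6, 'y': 10, 'b': 13, 'r': 8}
cfg['c']+cfg['r'] = 3+8 = 11

11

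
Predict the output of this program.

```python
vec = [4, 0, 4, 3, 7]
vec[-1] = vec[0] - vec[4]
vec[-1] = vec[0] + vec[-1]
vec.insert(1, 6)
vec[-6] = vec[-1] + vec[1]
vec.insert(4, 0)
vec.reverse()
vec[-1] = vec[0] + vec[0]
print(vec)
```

[1, 3, 0, 4, 0, 6, 2]

vec[-1] = vec[0]-vec[4] = 4-7 = -3 → [4, 0, 4, 3, -3]
vec[-1] = vec[0]+vec[-1] = 4+(-3) = 1 → [4, 0, 4, 3, 1]
insert 6 at 1 → [4, 6, 0, 4, 3, 1]
vec[-6] = vec[-1]+vec[1] = 1+6 = 7 → [7, 6, 0, 4, 3, 1]
insert 0 at 4 → [7, 6, 0, 4, 0, 3, 1]
reverse → [1, 3, 0, 4, 0, 6, 7]
vec[-1] = vec[0]+vec[0] = 1+1 = 2 → [1, 3, 0, 4, 0, 6, 2]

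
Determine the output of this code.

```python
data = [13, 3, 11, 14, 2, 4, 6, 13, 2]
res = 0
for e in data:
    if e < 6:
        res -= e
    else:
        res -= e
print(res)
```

e=13: not <6, res = 0-13 = -13
e=3: <6, res = (-13)-3 = -16
e=11: not <6, res = (-16)-11 = -27
e=14: not <6, res = (-27)-14 = -41
e=2: <6, res = (-41)-2 = -43
e=4: <6, res = (-43)-4 = -47
e=6: not <6, res = (-47)-6 = -53
e=13: not <6, res = (-53)-13 = -66
e=2: <6, res = (-66)-2 = -68

-68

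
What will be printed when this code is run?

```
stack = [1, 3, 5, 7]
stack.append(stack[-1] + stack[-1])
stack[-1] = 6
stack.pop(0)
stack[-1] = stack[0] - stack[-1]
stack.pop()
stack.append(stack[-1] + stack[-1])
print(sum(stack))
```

append stack[-1]+stack[-1] = 7+7 = 14 → [1, 3, 5, 7, 14]
stack[-1] = 6 → [1, 3, 5, 7, 6]
pop(0) removes 1 → [3, 5, 7, 6]
stack[-1] = stack[0]-stack[-1] = 3-6 = -3 → [3, 5, 7, -3]
pop() removes -3 → [3, 5, 7]
append stack[-1]+stack[-1] = 7+7 = 14 → [3, 5, 7, 14]
sum = 29

29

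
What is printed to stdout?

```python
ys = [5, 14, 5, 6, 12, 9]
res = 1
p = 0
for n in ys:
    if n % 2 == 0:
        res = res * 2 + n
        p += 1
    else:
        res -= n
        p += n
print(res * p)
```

418

n=5: not even, res = 1-5 = -4; p=5
n=14: even, res = (-4)*2+14 = 6; p=6
n=5: not even, res = 6-5 = 1; p=11
n=6: even, res = 1*2+6 = 8; p=12
n=12: even, res = 8*2+12 = 28; p=13
n=9: not even, res = 28-9 = 19; p=22
res*p = 19*22 = 418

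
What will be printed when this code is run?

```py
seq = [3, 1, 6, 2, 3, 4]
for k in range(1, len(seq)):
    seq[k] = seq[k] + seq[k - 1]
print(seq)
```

k=1: seq[1] = 1+3 = 4 → [3, 4, 6, 2, 3, 4]
k=2: seq[2] = 6+4 = 10 → [3, 4, 10, 2, 3, 4]
k=3: seq[3] = 2+10 = 12 → [3, 4, 10, 12, 3, 4]
k=4: seq[4] = 3+12 = 15 → [3, 4, 10, 12, 15, 4]
k=5: seq[5] = 4+15 = 19 → [3, 4, 10, 12, 15, 19]

[3, 4, 10, 12, 15, 19]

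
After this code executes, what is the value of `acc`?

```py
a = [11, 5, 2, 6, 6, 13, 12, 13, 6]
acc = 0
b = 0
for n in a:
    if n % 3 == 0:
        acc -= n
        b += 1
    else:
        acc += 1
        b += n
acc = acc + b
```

23

n=11: not %3==0, acc = 0+1 = 1; b=11
n=5: not %3==0, acc = 1+1 = 2; b=16
n=2: not %3==0, acc = 2+1 = 3; b=18
n=6: %3==0, acc = 3-6 = -3; b=19
n=6: %3==0, acc = (-3)-6 = -9; b=20
n=13: not %3==0, acc = (-9)+1 = -8; b=33
n=12: %3==0, acc = (-8)-12 = -20; b=34
n=13: not %3==0, acc = (-20)+1 = -19; b=47
n=6: %3==0, acc = (-19)-6 = -25; b=48
acc+b = (-25)+48 = 23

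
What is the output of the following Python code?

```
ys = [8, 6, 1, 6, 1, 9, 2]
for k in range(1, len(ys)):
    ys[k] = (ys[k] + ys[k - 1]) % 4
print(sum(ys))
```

20

k=1: ys[1] = (6+8)%4 = 2 → [8, 2, 1, 6, 1, 9, 2]
k=2: ys[2] = (1+2)%4 = 3 → [8, 2, 3, 6, 1, 9, 2]
k=3: ys[3] = (6+3)%4 = 1 → [8, 2, 3, 1, 1, 9, 2]
k=4: ys[4] = (1+1)%4 = 2 → [8, 2, 3, 1, 2, 9, 2]
k=5: ys[5] = (9+2)%4 = 3 → [8, 2, 3, 1, 2, 3, 2]
k=6: ys[6] = (2+3)%4 = 1 → [8, 2, 3, 1, 2, 3, 1]
sum = 20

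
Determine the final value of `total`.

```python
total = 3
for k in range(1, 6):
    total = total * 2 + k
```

153

k=1: total = 3*2+1 = 7
k=2: total = 7*2+2 = 16
k=3: total = 16*2+3 = 35
k=4: total = 35*2+4 = 74
k=5: total = 74*2+5 = 153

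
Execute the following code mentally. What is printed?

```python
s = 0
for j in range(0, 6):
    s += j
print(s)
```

j=0: s = 0+0 = 0
j=1: s = 0+1 = 1
j=2: s = 1+2 = 3
j=3: s = 3+3 = 6
j=4: s = 6+4 = 10
j=5: s = 10+5 = 15

15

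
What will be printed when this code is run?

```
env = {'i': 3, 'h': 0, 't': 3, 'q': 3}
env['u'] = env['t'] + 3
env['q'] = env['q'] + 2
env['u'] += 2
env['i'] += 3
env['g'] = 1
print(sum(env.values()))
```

env['u'] = env['t']+3 = 6 → {'i': 3, 'h': 0, 't': 3, 'q': 3, 'u': 6}
env['q'] = env['q']+2 = 5 → {'i': 3, 'h': 0, 't': 3, 'q': 5, 'u': 6}
env['u'] = 6+2 = 8 → {'i': 3, 'h': 0, 't': 3, 'q': 5, 'u': 8}
env['i'] = 3+3 = 6 → {'i': 6, 'h': 0, 't': 3, 'q': 5, 'u': 8}
env['g'] = 1 → {'i': 6, 'h': 0, 't': 3, 'q': 5, 'u': 8, 'g': 1}
sum of values = 23

23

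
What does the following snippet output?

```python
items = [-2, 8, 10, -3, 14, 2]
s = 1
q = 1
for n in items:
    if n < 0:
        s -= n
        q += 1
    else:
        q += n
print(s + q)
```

n=-2: <0, s = 1-(-2) = 3; q=2
n=8: not <0; q=10
n=10: not <0; q=20
n=-3: <0, s = 3-(-3) = 6; q=21
n=14: not <0; q=35
n=2: not <0; q=37
s+q = 6+37 = 43

43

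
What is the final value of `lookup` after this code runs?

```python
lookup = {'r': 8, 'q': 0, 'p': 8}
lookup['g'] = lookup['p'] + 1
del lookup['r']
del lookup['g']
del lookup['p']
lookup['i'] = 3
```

{'q': 0, 'i': 3}

lookup['g'] = lookup['p']+1 = 9 → {'r': 8, 'q': 0, 'p': 8, 'g': 9}
del 'r' → {'q': 0, 'p': 8, 'g': 9}
del 'g' → {'q': 0, 'p': 8}
del 'p' → {'q': 0}
lookup['i'] = 3 → {'q': 0, 'i': 3}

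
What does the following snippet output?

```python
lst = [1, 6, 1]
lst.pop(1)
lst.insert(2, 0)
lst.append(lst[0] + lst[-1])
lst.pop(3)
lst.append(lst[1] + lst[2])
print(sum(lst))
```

pop(1) removes 6 → [1, 1]
insert 0 at 2 → [1, 1, 0]
append lst[0]+lst[-1] = 1+0 = 1 → [1, 1, 0, 1]
pop(3) removes 1 → [1, 1, 0]
append lst[1]+lst[2] = 1+0 = 1 → [1, 1, 0, 1]
sum = 3

3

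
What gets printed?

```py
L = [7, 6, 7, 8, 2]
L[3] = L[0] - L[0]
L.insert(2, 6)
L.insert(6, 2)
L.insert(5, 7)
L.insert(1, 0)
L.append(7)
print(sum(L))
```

L[3] = L[0]-L[0] = 7-7 = 0 → [7, 6, 7, 0, 2]
insert 6 at 2 → [7, 6, 6, 7, 0, 2]
insert 2 at 6 → [7, 6, 6, 7, 0, 2, 2]
insert 7 at 5 → [7, 6, 6, 7, 0, 7, 2, 2]
insert 0 at 1 → [7, 0, 6, 6, 7, 0, 7, 2, 2]
append 7 → [7, 0, 6, 6, 7, 0, 7, 2, 2, 7]
sum = 44

44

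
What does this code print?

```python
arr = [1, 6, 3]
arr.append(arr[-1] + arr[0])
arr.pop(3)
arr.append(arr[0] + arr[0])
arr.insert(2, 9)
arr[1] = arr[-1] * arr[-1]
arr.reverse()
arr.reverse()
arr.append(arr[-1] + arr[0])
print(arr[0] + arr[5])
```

4

append arr[-1]+arr[0] = 3+1 = 4 → [1, 6, 3, 4]
pop(3) removes 4 → [1, 6, 3]
append arr[0]+arr[0] = 1+1 = 2 → [1, 6, 3, 2]
insert 9 at 2 → [1, 6, 9, 3, 2]
arr[1] = arr[-1]*arr[-1] = 2*2 = 4 → [1, 4, 9, 3, 2]
reverse → [2, 3, 9, 4, 1]
reverse → [1, 4, 9, 3, 2]
append arr[-1]+arr[0] = 2+1 = 3 → [1, 4, 9, 3, 2, 3]
arr[0]+arr[5] = 1+3 = 4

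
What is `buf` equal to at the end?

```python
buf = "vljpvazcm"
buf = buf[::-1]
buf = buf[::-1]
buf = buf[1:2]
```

'l'

reverse → 'mczavpjlv'
reverse → 'vljpvazcm'
slice [1:2] → 'l'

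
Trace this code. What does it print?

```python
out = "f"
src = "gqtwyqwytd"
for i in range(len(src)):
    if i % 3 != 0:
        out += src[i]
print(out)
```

i=0: skip
i=1: add 'q' → 'fq'
i=2: add 't' → 'fqt'
i=3: skip
i=4: add 'y' → 'fqty'
i=5: add 'q' → 'fqtyq'
i=6: skip
i=7: add 'y' → 'fqtyqy'
i=8: add 't' → 'fqtyqyt'
i=9: skip

fqtyqyt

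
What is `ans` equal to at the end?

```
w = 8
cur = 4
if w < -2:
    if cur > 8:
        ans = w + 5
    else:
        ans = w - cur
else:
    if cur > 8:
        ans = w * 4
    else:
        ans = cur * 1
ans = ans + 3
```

7

w=8, cur=4
w < -2 is False; cur > 8 is False
→ ans = cur * 1 = 4
ans = 4+3 = 7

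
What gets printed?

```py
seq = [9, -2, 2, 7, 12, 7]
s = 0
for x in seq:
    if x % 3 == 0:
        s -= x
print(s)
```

-21

x=9: %3==0, s = 0-9 = -9
x=-2: not %3==0
x=2: not %3==0
x=7: not %3==0
x=12: %3==0, s = (-9)-12 = -21
x=7: not %3==0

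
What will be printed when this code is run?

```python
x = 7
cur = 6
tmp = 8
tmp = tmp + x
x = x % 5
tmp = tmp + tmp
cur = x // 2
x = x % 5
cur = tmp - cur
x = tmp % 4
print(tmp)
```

tmp = 8+7 = 15
x = 7%5 = 2
tmp = 15+15 = 30
cur = 2//2 = 1
x = 2%5 = 2
cur = 30-1 = 29
x = 30%4 = 2

30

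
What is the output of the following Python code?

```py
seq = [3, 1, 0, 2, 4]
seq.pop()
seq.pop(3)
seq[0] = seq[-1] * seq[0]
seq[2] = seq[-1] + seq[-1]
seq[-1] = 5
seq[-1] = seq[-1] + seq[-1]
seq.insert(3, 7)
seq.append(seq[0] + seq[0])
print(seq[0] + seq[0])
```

pop() removes 4 → [3, 1, 0, 2]
pop(3) removes 2 → [3, 1, 0]
seq[0] = seq[-1]*seq[0] = 0*3 = 0 → [0, 1, 0]
seq[2] = seq[-1]+seq[-1] = 0+0 = 0 → [0, 1, 0]
seq[-1] = 5 → [0, 1, 5]
seq[-1] = seq[-1]+seq[-1] = 5+5 = 10 → [0, 1, 10]
insert 7 at 3 → [0, 1, 10, 7]
append seq[0]+seq[0] = 0+0 = 0 → [0, 1, 10, 7, 0]
seq[0]+seq[0] = 0+0 = 0

0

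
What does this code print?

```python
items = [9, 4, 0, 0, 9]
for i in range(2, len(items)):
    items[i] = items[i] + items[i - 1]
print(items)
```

[9, 4, 4, 4, 13]

i=2: items[2] = 0+4 = 4 → [9, 4, 4, 0, 9]
i=3: items[3] = 0+4 = 4 → [9, 4, 4, 4, 9]
i=4: items[4] = 9+4 = 13 → [9, 4, 4, 4, 13]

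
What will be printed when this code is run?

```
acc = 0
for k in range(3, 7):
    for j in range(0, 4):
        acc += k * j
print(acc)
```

108

k=3,j=0: acc = 0+0 = 0
k=3,j=1: acc = 0+3 = 3
k=3,j=2: acc = 3+6 = 9
k=3,j=3: acc = 9+9 = 18
k=4,j=0: acc = 18+0 = 18
k=4,j=1: acc = 18+4 = 22
k=4,j=2: acc = 22+8 = 30
k=4,j=3: acc = 30+12 = 42
k=5,j=0: acc = 42+0 = 42
k=5,j=1: acc = 42+5 = 47
k=5,j=2: acc = 47+10 = 57
k=5,j=3: acc = 57+15 = 72
k=6,j=0: acc = 72+0 = 72
k=6,j=1: acc = 72+6 = 78
k=6,j=2: acc = 78+12 = 90
k=6,j=3: acc = 90+18 = 108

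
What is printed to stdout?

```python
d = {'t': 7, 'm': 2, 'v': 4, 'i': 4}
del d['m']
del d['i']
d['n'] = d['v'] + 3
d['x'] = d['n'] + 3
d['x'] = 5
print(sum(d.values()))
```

23

del 'm' → {'t': 7, 'v': 4, 'i': 4}
del 'i' → {'t': 7, 'v': 4}
d['n'] = d['v']+3 = 7 → {'t': 7, 'v': 4, 'n': 7}
d['x'] = d['n']+3 = 10 → {'t': 7, 'v': 4, 'n': 7, 'x': 10}
d['x'] = 5 → {'t': 7, 'v': 4, 'n': 7, 'x': 5}
sum of values = 23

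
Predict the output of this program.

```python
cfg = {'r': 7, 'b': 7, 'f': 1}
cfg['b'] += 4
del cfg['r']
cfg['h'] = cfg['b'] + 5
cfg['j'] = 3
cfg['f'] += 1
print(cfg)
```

cfg['b'] = 7+4 = 11 → {'r': 7, 'b': 11, 'f': 1}
del 'r' → {'b': 11, 'f': 1}
cfg['h'] = cfg['b']+5 = 16 → {'b': 11, 'f': 1, 'h': 16}
cfg['j'] = 3 → {'b': 11, 'f': 1, 'h': 16, 'j': 3}
cfg['f'] = 1+1 = 2 → {'b': 11, 'f': 2, 'h': 16, 'j': 3}

{'b': 11, 'f': 2, 'h': 16, 'j': 3}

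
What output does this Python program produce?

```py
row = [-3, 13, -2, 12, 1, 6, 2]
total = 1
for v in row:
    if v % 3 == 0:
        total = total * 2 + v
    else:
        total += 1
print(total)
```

37

v=-3: %3==0, total = 1*2+(-3) = -1
v=13: not %3==0, total = (-1)+1 = 0
v=-2: not %3==0, total = 0+1 = 1
v=12: %3==0, total = 1*2+12 = 14
v=1: not %3==0, total = 14+1 = 15
v=6: %3==0, total = 15*2+6 = 36
v=2: not %3==0, total = 36+1 = 37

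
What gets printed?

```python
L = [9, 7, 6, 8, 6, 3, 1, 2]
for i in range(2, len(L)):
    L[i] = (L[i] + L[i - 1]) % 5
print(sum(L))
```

i=2: L[2] = (6+7)%5 = 3 → [9, 7, 3, 8, 6, 3, 1, 2]
i=3: L[3] = (8+3)%5 = 1 → [9, 7, 3, 1, 6, 3, 1, 2]
i=4: L[4] = (6+1)%5 = 2 → [9, 7, 3, 1, 2, 3, 1, 2]
i=5: L[5] = (3+2)%5 = 0 → [9, 7, 3, 1, 2, 0, 1, 2]
i=6: L[6] = (1+0)%5 = 1 → [9, 7, 3, 1, 2, 0, 1, 2]
i=7: L[7] = (2+1)%5 = 3 → [9, 7, 3, 1, 2, 0, 1, 3]
sum = 26

26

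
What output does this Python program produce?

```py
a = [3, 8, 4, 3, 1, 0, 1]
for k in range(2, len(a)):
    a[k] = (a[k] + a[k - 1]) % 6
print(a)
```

[3, 8, 0, 3, 4, 4, 5]

k=2: a[2] = (4+8)%6 = 0 → [3, 8, 0, 3, 1, 0, 1]
k=3: a[3] = (3+0)%6 = 3 → [3, 8, 0, 3, 1, 0, 1]
k=4: a[4] = (1+3)%6 = 4 → [3, 8, 0, 3, 4, 0, 1]
k=5: a[5] = (0+4)%6 = 4 → [3, 8, 0, 3, 4, 4, 1]
k=6: a[6] = (1+4)%6 = 5 → [3, 8, 0, 3, 4, 4, 5]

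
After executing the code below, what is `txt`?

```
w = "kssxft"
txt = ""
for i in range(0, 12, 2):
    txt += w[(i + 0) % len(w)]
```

'ksfksf'

i=0: add w[0]='k' → 'k'
i=2: add w[2]='s' → 'ks'
i=4: add w[4]='f' → 'ksf'
i=6: add w[0]='k' → 'ksfk'
i=8: add w[2]='s' → 'ksfks'
i=10: add w[4]='f' → 'ksfksf'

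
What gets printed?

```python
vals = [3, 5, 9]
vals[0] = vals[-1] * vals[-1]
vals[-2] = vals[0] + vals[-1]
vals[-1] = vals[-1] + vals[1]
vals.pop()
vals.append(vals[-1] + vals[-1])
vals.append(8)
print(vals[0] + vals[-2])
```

vals[0] = vals[-1]*vals[-1] = 9*9 = 81 → [81, 5, 9]
vals[-2] = vals[0]+vals[-1] = 81+9 = 90 → [81, 90, 9]
vals[-1] = vals[-1]+vals[1] = 9+90 = 99 → [81, 90, 99]
pop() removes 99 → [81, 90]
append vals[-1]+vals[-1] = 90+90 = 180 → [81, 90, 180]
append 8 → [81, 90, 180, 8]
vals[0]+vals[-2] = 81+180 = 261

261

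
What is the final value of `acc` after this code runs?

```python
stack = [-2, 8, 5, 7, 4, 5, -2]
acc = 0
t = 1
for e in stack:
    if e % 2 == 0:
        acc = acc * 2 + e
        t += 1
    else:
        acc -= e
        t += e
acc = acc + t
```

-14

e=-2: even, acc = 0*2+(-2) = -2; t=2
e=8: even, acc = (-2)*2+8 = 4; t=3
e=5: not even, acc = 4-5 = -1; t=8
e=7: not even, acc = (-1)-7 = -8; t=15
e=4: even, acc = (-8)*2+4 = -12; t=16
e=5: not even, acc = (-12)-5 = -17; t=21
e=-2: even, acc = (-17)*2+(-2) = -36; t=22
acc+t = (-36)+22 = -14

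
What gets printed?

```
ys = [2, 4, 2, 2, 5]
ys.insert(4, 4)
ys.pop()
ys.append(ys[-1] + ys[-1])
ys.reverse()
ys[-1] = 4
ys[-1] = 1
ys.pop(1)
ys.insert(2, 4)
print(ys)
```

[8, 2, 4, 2, 4, 1]

insert 4 at 4 → [2, 4, 2, 2, 4, 5]
pop() removes 5 → [2, 4, 2, 2, 4]
append ys[-1]+ys[-1] = 4+4 = 8 → [2, 4, 2, 2, 4, 8]
reverse → [8, 4, 2, 2, 4, 2]
ys[-1] = 4 → [8, 4, 2, 2, 4, 4]
ys[-1] = 1 → [8, 4, 2, 2, 4, 1]
pop(1) removes 4 → [8, 2, 2, 4, 1]
insert 4 at 2 → [8, 2, 4, 2, 4, 1]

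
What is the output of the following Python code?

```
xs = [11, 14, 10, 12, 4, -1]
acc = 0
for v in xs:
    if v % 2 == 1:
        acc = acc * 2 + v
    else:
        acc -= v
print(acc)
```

-59

v=11: odd, acc = 0*2+11 = 11
v=14: not odd, acc = 11-14 = -3
v=10: not odd, acc = (-3)-10 = -13
v=12: not odd, acc = (-13)-12 = -25
v=4: not odd, acc = (-25)-4 = -29
v=-1: odd, acc = (-29)*2+(-1) = -59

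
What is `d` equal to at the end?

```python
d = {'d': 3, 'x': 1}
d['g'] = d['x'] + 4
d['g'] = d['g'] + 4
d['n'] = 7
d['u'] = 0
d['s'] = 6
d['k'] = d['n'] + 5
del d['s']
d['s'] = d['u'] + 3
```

{'d': 3, 'x': 1, 'g': 9, 'n': 7, 'u': 0, 'k': 12, 's': 3}

d['g'] = d['x']+4 = 5 → {'d': 3, 'x': 1, 'g': 5}
d['g'] = d['g']+4 = 9 → {'d': 3, 'x': 1, 'g': 9}
d['n'] = 7 → {'d': 3, 'x': 1, 'g': 9, 'n': 7}
d['u'] = 0 → {'d': 3, 'x': 1, 'g': 9, 'n': 7, 'u': 0}
d['s'] = 6 → {'d': 3, 'x': 1, 'g': 9, 'n': 7, 'u': 0, 's': 6}
d['k'] = d['n']+5 = 12 → {'d': 3, 'x': 1, 'g': 9, 'n': 7, 'u': 0, 's': 6, 'k': 12}
del 's' → {'d': 3, 'x': 1, 'g': 9, 'n': 7, 'u': 0, 'k': 12}
d['s'] = d['u']+3 = 3 → {'d': 3, 'x': 1, 'g': 9, 'n': 7, 'u': 0, 'k': 12, 's': 3}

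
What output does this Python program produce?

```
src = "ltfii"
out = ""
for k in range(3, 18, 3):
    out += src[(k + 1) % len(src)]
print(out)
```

iflit

k=3: add src[4]='i' → 'i'
k=6: add src[2]='f' → 'if'
k=9: add src[0]='l' → 'ifl'
k=12: add src[3]='i' → 'ifli'
k=15: add src[1]='t' → 'iflit'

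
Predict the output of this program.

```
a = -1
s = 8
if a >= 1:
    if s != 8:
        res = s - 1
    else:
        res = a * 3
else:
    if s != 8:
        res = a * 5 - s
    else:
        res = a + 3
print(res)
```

a=-1, s=8
a >= 1 is False; s != 8 is False
→ res = a + 3 = 2

2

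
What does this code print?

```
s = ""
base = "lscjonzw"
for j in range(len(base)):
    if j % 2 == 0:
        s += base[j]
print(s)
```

lcoz

j=0: add 'l' → 'l'
j=1: skip
j=2: add 'c' → 'lc'
j=3: skip
j=4: add 'o' → 'lco'
j=5: skip
j=6: add 'z' → 'lcoz'
j=7: skip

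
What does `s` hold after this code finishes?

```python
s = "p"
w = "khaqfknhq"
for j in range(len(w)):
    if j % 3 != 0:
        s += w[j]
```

j=0: skip
j=1: add 'h' → 'ph'
j=2: add 'a' → 'pha'
j=3: skip
j=4: add 'f' → 'phaf'
j=5: add 'k' → 'phafk'
j=6: skip
j=7: add 'h' → 'phafkh'
j=8: add 'q' → 'phafkhq'

'phafkhq'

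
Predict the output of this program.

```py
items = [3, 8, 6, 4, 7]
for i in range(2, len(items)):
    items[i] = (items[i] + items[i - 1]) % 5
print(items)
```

i=2: items[2] = (6+8)%5 = 4 → [3, 8, 4, 4, 7]
i=3: items[3] = (4+4)%5 = 3 → [3, 8, 4, 3, 7]
i=4: items[4] = (7+3)%5 = 0 → [3, 8, 4, 3, 0]

[3, 8, 4, 3, 0]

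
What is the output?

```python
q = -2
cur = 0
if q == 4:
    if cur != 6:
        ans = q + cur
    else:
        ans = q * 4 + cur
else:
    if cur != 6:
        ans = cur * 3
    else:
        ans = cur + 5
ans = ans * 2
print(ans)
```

q=-2, cur=0
q == 4 is False; cur != 6 is True
→ ans = cur * 3 = 0
ans = 0*2 = 0

0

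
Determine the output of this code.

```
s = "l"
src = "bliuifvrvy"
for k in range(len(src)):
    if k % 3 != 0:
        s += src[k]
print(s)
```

k=0: skip
k=1: add 'l' → 'll'
k=2: add 'i' → 'lli'
k=3: skip
k=4: add 'i' → 'llii'
k=5: add 'f' → 'lliif'
k=6: skip
k=7: add 'r' → 'lliifr'
k=8: add 'v' → 'lliifrv'
k=9: skip

lliifrv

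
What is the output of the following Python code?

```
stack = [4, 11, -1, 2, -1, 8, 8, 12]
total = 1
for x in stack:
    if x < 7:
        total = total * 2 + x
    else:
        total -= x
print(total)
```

x=4: <7, total = 1*2+4 = 6
x=11: not <7, total = 6-11 = -5
x=-1: <7, total = (-5)*2+(-1) = -11
x=2: <7, total = (-11)*2+2 = -20
x=-1: <7, total = (-20)*2+(-1) = -41
x=8: not <7, total = (-41)-8 = -49
x=8: not <7, total = (-49)-8 = -57
x=12: not <7, total = (-57)-12 = -69

-69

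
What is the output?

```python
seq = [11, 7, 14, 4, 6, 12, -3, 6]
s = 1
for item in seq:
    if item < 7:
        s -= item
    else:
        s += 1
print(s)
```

-8

item=11: not <7, s = 1+1 = 2
item=7: not <7, s = 2+1 = 3
item=14: not <7, s = 3+1 = 4
item=4: <7, s = 4-4 = 0
item=6: <7, s = 0-6 = -6
item=12: not <7, s = (-6)+1 = -5
item=-3: <7, s = (-5)-(-3) = -2
item=6: <7, s = (-2)-6 = -8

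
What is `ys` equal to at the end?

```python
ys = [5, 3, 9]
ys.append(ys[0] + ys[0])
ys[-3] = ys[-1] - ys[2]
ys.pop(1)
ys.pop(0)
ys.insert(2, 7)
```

[9, 10, 7]

append ys[0]+ys[0] = 5+5 = 10 → [5, 3, 9, 10]
ys[-3] = ys[-1]-ys[2] = 10-9 = 1 → [5, 1, 9, 10]
pop(1) removes 1 → [5, 9, 10]
pop(0) removes 5 → [9, 10]
insert 7 at 2 → [9, 10, 7]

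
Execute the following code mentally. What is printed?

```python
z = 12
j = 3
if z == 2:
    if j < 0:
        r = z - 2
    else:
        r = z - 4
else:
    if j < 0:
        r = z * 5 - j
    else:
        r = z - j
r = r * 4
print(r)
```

z=12, j=3
z == 2 is False; j < 0 is False
→ r = z - j = 9
r = 9*4 = 36

36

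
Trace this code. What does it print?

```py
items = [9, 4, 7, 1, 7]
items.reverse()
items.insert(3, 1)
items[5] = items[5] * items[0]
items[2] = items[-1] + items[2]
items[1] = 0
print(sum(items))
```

reverse → [7, 1, 7, 4, 9]
insert 1 at 3 → [7, 1, 7, 1, 4, 9]
items[5] = items[5]*items[0] = 9*7 = 63 → [7, 1, 7, 1, 4, 63]
items[2] = items[-1]+items[2] = 63+7 = 70 → [7, 1, 70, 1, 4, 63]
items[1] = 0 → [7, 0, 70, 1, 4, 63]
sum = 145

145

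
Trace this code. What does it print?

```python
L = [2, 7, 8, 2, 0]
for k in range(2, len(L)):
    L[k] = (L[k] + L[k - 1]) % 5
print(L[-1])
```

k=2: L[2] = (8+7)%5 = 0 → [2, 7, 0, 2, 0]
k=3: L[3] = (2+0)%5 = 2 → [2, 7, 0, 2, 0]
k=4: L[4] = (0+2)%5 = 2 → [2, 7, 0, 2, 2]

2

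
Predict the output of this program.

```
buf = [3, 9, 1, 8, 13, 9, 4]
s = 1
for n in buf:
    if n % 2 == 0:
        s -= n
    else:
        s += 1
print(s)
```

n=3: not even, s = 1+1 = 2
n=9: not even, s = 2+1 = 3
n=1: not even, s = 3+1 = 4
n=8: even, s = 4-8 = -4
n=13: not even, s = (-4)+1 = -3
n=9: not even, s = (-3)+1 = -2
n=4: even, s = (-2)-4 = -6

-6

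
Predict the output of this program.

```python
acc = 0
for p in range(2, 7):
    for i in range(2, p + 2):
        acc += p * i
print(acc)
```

p=2,i=2: acc = 0+4 = 4
p=2,i=3: acc = 4+6 = 10
p=3,i=2: acc = 10+6 = 16
p=3,i=3: acc = 16+9 = 25
p=3,i=4: acc = 25+12 = 37
p=4,i=2: acc = 37+8 = 45
p=4,i=3: acc = 45+12 = 57
p=4,i=4: acc = 57+16 = 73
p=4,i=5: acc = 73+20 = 93
p=5,i=2: acc = 93+10 = 103
p=5,i=3: acc = 103+15 = 118
p=5,i=4: acc = 118+20 = 138
p=5,i=5: acc = 138+25 = 163
p=5,i=6: acc = 163+30 = 193
p=6,i=2: acc = 193+12 = 205
p=6,i=3: acc = 205+18 = 223
p=6,i=4: acc = 223+24 = 247
p=6,i=5: acc = 247+30 = 277
p=6,i=6: acc = 277+36 = 313
p=6,i=7: acc = 313+42 = 355

355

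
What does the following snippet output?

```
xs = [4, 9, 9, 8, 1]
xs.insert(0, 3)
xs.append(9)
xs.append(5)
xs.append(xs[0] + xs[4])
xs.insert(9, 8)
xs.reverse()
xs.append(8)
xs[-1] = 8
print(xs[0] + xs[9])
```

insert 3 at 0 → [3, 4, 9, 9, 8, 1]
append 9 → [3, 4, 9, 9, 8, 1, 9]
append 5 → [3, 4, 9, 9, 8, 1, 9, 5]
append xs[0]+xs[4] = 3+8 = 11 → [3, 4, 9, 9, 8, 1, 9, 5, 11]
insert 8 at 9 → [3, 4, 9, 9, 8, 1, 9, 5, 11, 8]
reverse → [8, 11, 5, 9, 1, 8, 9, 9, 4, 3]
append 8 → [8, 11, 5, 9, 1, 8, 9, 9, 4, 3, 8]
xs[-1] = 8 → [8, 11, 5, 9, 1, 8, 9, 9, 4, 3, 8]
xs[0]+xs[9] = 8+3 = 11

11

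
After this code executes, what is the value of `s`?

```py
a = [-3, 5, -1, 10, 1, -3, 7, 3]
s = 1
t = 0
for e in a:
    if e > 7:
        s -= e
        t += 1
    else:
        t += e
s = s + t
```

1

e=-3: not >7; t=-3
e=5: not >7; t=2
e=-1: not >7; t=1
e=10: >7, s = 1-10 = -9; t=2
e=1: not >7; t=3
e=-3: not >7; t=0
e=7: not >7; t=7
e=3: not >7; t=10
s+t = (-9)+10 = 1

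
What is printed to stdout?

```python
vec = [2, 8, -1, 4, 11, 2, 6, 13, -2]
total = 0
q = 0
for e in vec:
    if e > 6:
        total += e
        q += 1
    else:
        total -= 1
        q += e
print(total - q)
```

e=2: not >6, total = 0-1 = -1; q=2
e=8: >6, total = (-1)+8 = 7; q=3
e=-1: not >6, total = 7-1 = 6; q=2
e=4: not >6, total = 6-1 = 5; q=6
e=11: >6, total = 5+11 = 16; q=7
e=2: not >6, total = 16-1 = 15; q=9
e=6: not >6, total = 15-1 = 14; q=15
e=13: >6, total = 14+13 = 27; q=16
e=-2: not >6, total = 27-1 = 26; q=14
total-q = 26-14 = 12

12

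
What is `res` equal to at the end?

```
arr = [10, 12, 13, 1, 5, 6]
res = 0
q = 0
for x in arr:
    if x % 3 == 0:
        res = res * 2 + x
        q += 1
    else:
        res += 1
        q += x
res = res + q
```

x=10: not %3==0, res = 0+1 = 1; q=10
x=12: %3==0, res = 1*2+12 = 14; q=11
x=13: not %3==0, res = 14+1 = 15; q=24
x=1: not %3==0, res = 15+1 = 16; q=25
x=5: not %3==0, res = 16+1 = 17; q=30
x=6: %3==0, res = 17*2+6 = 40; q=31
res+q = 40+31 = 71

71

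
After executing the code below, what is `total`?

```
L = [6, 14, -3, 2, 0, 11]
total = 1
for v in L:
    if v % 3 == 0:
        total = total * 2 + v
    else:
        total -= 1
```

v=6: %3==0, total = 1*2+6 = 8
v=14: not %3==0, total = 8-1 = 7
v=-3: %3==0, total = 7*2+(-3) = 11
v=2: not %3==0, total = 11-1 = 10
v=0: %3==0, total = 10*2+0 = 20
v=11: not %3==0, total = 20-1 = 19

19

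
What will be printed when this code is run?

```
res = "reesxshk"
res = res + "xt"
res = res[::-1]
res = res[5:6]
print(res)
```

x

+ 'xt' → 'reesxshkxt'
reverse → 'txkhsxseer'
slice [5:6] → 'x'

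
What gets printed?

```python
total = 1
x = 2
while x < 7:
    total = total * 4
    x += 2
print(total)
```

64

x=2: total = 1*4 = 4
x=4: total = 4*4 = 16
x=6: total = 16*4 = 64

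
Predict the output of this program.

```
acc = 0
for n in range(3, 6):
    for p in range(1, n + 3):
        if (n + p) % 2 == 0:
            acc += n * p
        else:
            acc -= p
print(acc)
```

128

n=3,p=1: even sum, acc = 0+3 = 3
n=3,p=2: odd sum, acc = 3-2 = 1
n=3,p=3: even sum, acc = 1+9 = 10
n=3,p=4: odd sum, acc = 10-4 = 6
n=3,p=5: even sum, acc = 6+15 = 21
n=4,p=1: odd sum, acc = 21-1 = 20
n=4,p=2: even sum, acc = 20+8 = 28
n=4,p=3: odd sum, acc = 28-3 = 25
n=4,p=4: even sum, acc = 25+16 = 41
n=4,p=5: odd sum, acc = 41-5 = 36
n=4,p=6: even sum, acc = 36+24 = 60
n=5,p=1: even sum, acc = 60+5 = 65
n=5,p=2: odd sum, acc = 65-2 = 63
n=5,p=3: even sum, acc = 63+15 = 78
n=5,p=4: odd sum, acc = 78-4 = 74
n=5,p=5: even sum, acc = 74+25 = 99
n=5,p=6: odd sum, acc = 99-6 = 93
n=5,p=7: even sum, acc = 93+35 = 128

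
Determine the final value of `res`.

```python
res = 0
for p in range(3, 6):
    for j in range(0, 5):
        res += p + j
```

90

p=3,j=0: res = 0+3 = 3
p=3,j=1: res = 3+4 = 7
p=3,j=2: res = 7+5 = 12
p=3,j=3: res = 12+6 = 18
p=3,j=4: res = 18+7 = 25
p=4,j=0: res = 25+4 = 29
p=4,j=1: res = 29+5 = 34
p=4,j=2: res = 34+6 = 40
p=4,j=3: res = 40+7 = 47
p=4,j=4: res = 47+8 = 55
p=5,j=0: res = 55+5 = 60
p=5,j=1: res = 60+6 = 66
p=5,j=2: res = 66+7 = 73
p=5,j=3: res = 73+8 = 81
p=5,j=4: res = 81+9 = 90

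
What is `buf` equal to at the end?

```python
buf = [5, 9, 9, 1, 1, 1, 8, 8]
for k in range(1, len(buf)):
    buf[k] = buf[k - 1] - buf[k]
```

[5, -4, -13, -14, -15, -16, -24, -32]

k=1: buf[1] = 5-9 = -4 → [5, -4, 9, 1, 1, 1, 8, 8]
k=2: buf[2] = (-4)-9 = -13 → [5, -4, -13, 1, 1, 1, 8, 8]
k=3: buf[3] = (-13)-1 = -14 → [5, -4, -13, -14, 1, 1, 8, 8]
k=4: buf[4] = (-14)-1 = -15 → [5, -4, -13, -14, -15, 1, 8, 8]
k=5: buf[5] = (-15)-1 = -16 → [5, -4, -13, -14, -15, -16, 8, 8]
k=6: buf[6] = (-16)-8 = -24 → [5, -4, -13, -14, -15, -16, -24, 8]
k=7: buf[7] = (-24)-8 = -32 → [5, -4, -13, -14, -15, -16, -24, -32]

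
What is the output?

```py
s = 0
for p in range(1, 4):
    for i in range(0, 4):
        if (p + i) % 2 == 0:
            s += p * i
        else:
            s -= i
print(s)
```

p=1,i=0: odd sum, s = 0-0 = 0
p=1,i=1: even sum, s = 0+1 = 1
p=1,i=2: odd sum, s = 1-2 = -1
p=1,i=3: even sum, s = (-1)+3 = 2
p=2,i=0: even sum, s = 2+0 = 2
p=2,i=1: odd sum, s = 2-1 = 1
p=2,i=2: even sum, s = 1+4 = 5
p=2,i=3: odd sum, s = 5-3 = 2
p=3,i=0: odd sum, s = 2-0 = 2
p=3,i=1: even sum, s = 2+3 = 5
p=3,i=2: odd sum, s = 5-2 = 3
p=3,i=3: even sum, s = 3+9 = 12

12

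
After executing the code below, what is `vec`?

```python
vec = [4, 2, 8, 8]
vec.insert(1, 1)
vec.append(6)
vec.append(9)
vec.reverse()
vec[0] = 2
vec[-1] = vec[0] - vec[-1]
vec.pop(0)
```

[6, 8, 8, 2, 1, -2]

insert 1 at 1 → [4, 1, 2, 8, 8]
append 6 → [4, 1, 2, 8, 8, 6]
append 9 → [4, 1, 2, 8, 8, 6, 9]
reverse → [9, 6, 8, 8, 2, 1, 4]
vec[0] = 2 → [2, 6, 8, 8, 2, 1, 4]
vec[-1] = vec[0]-vec[-1] = 2-4 = -2 → [2, 6, 8, 8, 2, 1, -2]
pop(0) removes 2 → [6, 8, 8, 2, 1, -2]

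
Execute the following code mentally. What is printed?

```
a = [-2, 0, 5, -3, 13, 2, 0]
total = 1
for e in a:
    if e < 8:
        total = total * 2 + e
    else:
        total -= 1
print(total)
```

28

e=-2: <8, total = 1*2+(-2) = 0
e=0: <8, total = 0*2+0 = 0
e=5: <8, total = 0*2+5 = 5
e=-3: <8, total = 5*2+(-3) = 7
e=13: not <8, total = 7-1 = 6
e=2: <8, total = 6*2+2 = 14
e=0: <8, total = 14*2+0 = 28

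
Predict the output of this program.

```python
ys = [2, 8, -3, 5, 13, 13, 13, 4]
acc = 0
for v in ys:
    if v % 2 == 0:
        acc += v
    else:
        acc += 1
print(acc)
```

v=2: even, acc = 0+2 = 2
v=8: even, acc = 2+8 = 10
v=-3: not even, acc = 10+1 = 11
v=5: not even, acc = 11+1 = 12
v=13: not even, acc = 12+1 = 13
v=13: not even, acc = 13+1 = 14
v=13: not even, acc = 14+1 = 15
v=4: even, acc = 15+4 = 19

19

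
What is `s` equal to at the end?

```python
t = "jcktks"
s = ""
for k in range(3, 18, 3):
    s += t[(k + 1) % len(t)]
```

'kckck'

k=3: add t[4]='k' → 'k'
k=6: add t[1]='c' → 'kc'
k=9: add t[4]='k' → 'kck'
k=12: add t[1]='c' → 'kckc'
k=15: add t[4]='k' → 'kckck'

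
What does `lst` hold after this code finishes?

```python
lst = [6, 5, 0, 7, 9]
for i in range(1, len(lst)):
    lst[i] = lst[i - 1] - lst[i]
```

[6, 1, 1, -6, -15]

i=1: lst[1] = 6-5 = 1 → [6, 1, 0, 7, 9]
i=2: lst[2] = 1-0 = 1 → [6, 1, 1, 7, 9]
i=3: lst[3] = 1-7 = -6 → [6, 1, 1, -6, 9]
i=4: lst[4] = (-6)-9 = -15 → [6, 1, 1, -6, -15]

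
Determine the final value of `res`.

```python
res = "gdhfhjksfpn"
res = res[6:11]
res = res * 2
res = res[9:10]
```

'n'

slice [6:11] → 'ksfpn'
repeat ×2 → 'ksfpnksfpn'
slice [9:10] → 'n'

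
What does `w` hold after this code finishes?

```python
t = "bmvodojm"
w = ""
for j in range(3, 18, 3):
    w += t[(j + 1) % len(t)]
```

j=3: add t[4]='d' → 'd'
j=6: add t[7]='m' → 'dm'
j=9: add t[2]='v' → 'dmv'
j=12: add t[5]='o' → 'dmvo'
j=15: add t[0]='b' → 'dmvob'

'dmvob'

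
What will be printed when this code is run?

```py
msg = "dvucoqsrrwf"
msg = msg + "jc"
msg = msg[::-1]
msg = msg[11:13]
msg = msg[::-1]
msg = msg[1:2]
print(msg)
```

v

+ 'jc' → 'dvucoqsrrwfjc'
reverse → 'cjfwrrsqocuvd'
slice [11:13] → 'vd'
reverse → 'dv'
slice [1:2] → 'v'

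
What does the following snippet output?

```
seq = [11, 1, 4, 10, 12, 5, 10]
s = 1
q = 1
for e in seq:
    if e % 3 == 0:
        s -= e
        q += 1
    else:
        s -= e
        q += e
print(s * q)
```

-2236

e=11: not %3==0, s = 1-11 = -10; q=12
e=1: not %3==0, s = (-10)-1 = -11; q=13
e=4: not %3==0, s = (-11)-4 = -15; q=17
e=10: not %3==0, s = (-15)-10 = -25; q=27
e=12: %3==0, s = (-25)-12 = -37; q=28
e=5: not %3==0, s = (-37)-5 = -42; q=33
e=10: not %3==0, s = (-42)-10 = -52; q=43
s*q = (-52)*43 = -2236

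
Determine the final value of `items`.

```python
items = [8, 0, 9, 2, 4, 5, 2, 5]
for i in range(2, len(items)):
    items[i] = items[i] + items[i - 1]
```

i=2: items[2] = 9+0 = 9 → [8, 0, 9, 2, 4, 5, 2, 5]
i=3: items[3] = 2+9 = 11 → [8, 0, 9, 11, 4, 5, 2, 5]
i=4: items[4] = 4+11 = 15 → [8, 0, 9, 11, 15, 5, 2, 5]
i=5: items[5] = 5+15 = 20 → [8, 0, 9, 11, 15, 20, 2, 5]
i=6: items[6] = 2+20 = 22 → [8, 0, 9, 11, 15, 20, 22, 5]
i=7: items[7] = 5+22 = 27 → [8, 0, 9, 11, 15, 20, 22, 27]

[8, 0, 9, 11, 15, 20, 22, 27]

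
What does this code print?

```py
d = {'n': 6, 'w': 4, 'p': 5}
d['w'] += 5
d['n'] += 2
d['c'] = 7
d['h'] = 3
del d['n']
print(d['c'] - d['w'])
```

-2

d['w'] = 4+5 = 9 → {'n': 6, 'w': 9, 'p': 5}
d['n'] = 6+2 = 8 → {'n': 8, 'w': 9, 'p': 5}
d['c'] = 7 → {'n': 8, 'w': 9, 'p': 5, 'c': 7}
d['h'] = 3 → {'n': 8, 'w': 9, 'p': 5, 'c': 7, 'h': 3}
del 'n' → {'w': 9, 'p': 5, 'c': 7, 'h': 3}
d['c']-d['w'] = 7-9 = -2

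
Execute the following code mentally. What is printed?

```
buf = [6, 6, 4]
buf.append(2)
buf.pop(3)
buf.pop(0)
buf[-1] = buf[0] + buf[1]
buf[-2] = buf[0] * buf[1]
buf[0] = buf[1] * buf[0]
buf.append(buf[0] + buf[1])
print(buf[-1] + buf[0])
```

append 2 → [6, 6, 4, 2]
pop(3) removes 2 → [6, 6, 4]
pop(0) removes 6 → [6, 4]
buf[-1] = buf[0]+buf[1] = 6+4 = 10 → [6, 10]
buf[-2] = buf[0]*buf[1] = 6*10 = 60 → [60, 10]
buf[0] = buf[1]*buf[0] = 10*60 = 600 → [600, 10]
append buf[0]+buf[1] = 600+10 = 610 → [600, 10, 610]
buf[-1]+buf[0] = 610+600 = 1210

1210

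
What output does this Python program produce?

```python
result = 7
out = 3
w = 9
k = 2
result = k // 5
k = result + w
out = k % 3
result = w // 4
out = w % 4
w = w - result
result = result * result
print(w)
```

result = 2//5 = 0
k = 0+9 = 9
out = 9%3 = 0
result = 9//4 = 2
out = 9%4 = 1
w = 9-2 = 7
result = 2*2 = 4

7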